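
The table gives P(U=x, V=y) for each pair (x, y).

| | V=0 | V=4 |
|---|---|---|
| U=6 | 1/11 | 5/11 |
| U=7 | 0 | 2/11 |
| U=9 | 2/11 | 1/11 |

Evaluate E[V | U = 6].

P(U = 6) = 6/11.
Σ V·P over the event = 0·(1/11) + 4·(5/11) = 20/11.
E[V | U = 6] = (20/11) / (6/11) = 10/3.

10/3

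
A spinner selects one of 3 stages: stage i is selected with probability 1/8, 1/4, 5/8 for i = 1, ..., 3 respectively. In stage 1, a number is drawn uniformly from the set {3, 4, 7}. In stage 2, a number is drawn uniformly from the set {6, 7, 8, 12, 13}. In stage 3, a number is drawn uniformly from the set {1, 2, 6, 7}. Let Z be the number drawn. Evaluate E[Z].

323/60

E[Z | stage 1] = (3+4+7)/3 = 14/3.
E[Z | stage 2] = (6+7+8+12+13)/5 = 46/5.
E[Z | stage 3] = (1+2+6+7)/4 = 4.
E[Z] = (1/8)·(14/3) + (1/4)·(46/5) + (5/8)·(4) = 323/60.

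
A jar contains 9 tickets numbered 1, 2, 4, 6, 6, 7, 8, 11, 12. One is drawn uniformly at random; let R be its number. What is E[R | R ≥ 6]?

P(R ≥ 6) = 2/3.
Σ over the event: 6·2/9 + 7·1/9 + 8·1/9 + 11·1/9 + 12·1/9 = 50/9.
E[R | R ≥ 6] = (50/9) / (2/3) = 25/3.

25/3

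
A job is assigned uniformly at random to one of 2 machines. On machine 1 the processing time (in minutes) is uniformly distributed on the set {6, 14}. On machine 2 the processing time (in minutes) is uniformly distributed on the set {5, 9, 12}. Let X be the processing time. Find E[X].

E[X | machine 1] = (6+14)/2 = 10.
E[X | machine 2] = (5+9+12)/3 = 26/3.
E[X] = (1/2)·(10) + (1/2)·(26/3) = 28/3.

28/3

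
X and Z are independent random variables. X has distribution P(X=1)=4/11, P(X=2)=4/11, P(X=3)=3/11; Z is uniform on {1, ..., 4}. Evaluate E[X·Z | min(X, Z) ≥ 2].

51/7

P(min(X, Z) ≥ 2) = 21/44.
Summing XZ·P(x,y) over outcomes with min(X, Z) ≥ 2 gives 153/44.
E[X·Z | min(X, Z) ≥ 2] = (153/44) / (21/44) = 51/7.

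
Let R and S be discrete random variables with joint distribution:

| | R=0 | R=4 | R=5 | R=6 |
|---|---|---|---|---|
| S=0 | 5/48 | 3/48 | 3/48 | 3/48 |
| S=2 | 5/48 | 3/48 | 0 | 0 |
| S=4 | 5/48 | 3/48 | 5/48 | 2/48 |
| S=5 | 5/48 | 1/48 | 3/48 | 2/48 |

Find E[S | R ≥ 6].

18/7

P(R ≥ 6) = 7/48.
Σ S·P over the event = 0·(3/48) + 4·(2/48) + 5·(2/48) = 3/8.
E[S | R ≥ 6] = (3/8) / (7/48) = 18/7.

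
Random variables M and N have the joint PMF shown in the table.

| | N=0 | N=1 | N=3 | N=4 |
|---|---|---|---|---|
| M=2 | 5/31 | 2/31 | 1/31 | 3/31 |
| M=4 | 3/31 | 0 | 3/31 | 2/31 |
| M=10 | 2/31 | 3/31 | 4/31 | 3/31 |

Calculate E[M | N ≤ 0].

21/5

P(N ≤ 0) = 10/31.
Σ M·P over the event = 2·(5/31) + 4·(3/31) + 10·(2/31) = 42/31.
E[M | N ≤ 0] = (42/31) / (10/31) = 21/5.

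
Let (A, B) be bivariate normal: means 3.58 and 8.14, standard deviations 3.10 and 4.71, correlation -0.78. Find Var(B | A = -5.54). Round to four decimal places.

8.6873

For a bivariate normal, Var(B | A=x) = σ_B²(1 − ρ²).
Var(B | A=-5.54) = (4.71)²·(1 − (-0.78)²) = 22.1841·0.3916 = 8.6873.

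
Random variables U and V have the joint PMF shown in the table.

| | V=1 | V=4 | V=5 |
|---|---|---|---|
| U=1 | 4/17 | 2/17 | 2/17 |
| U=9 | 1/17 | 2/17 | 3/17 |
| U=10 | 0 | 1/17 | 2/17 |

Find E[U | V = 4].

6

P(V = 4) = 5/17.
Σ U·P over the event = 1·(2/17) + 9·(2/17) + 10·(1/17) = 30/17.
E[U | V = 4] = (30/17) / (5/17) = 6.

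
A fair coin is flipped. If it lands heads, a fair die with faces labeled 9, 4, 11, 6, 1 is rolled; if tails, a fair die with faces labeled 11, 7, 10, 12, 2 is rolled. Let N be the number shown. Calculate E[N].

E[N | heads] = (9+4+11+6+1)/5 = 31/5.
E[N | tails] = (11+7+10+12+2)/5 = 42/5.
E[N] = (1/2)·(31/5) + (1/2)·(42/5) = 73/10.

73/10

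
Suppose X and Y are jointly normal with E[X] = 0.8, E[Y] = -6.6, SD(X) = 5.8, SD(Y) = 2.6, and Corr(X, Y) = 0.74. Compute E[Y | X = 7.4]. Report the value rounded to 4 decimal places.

-4.4106

The regression of Y on X has slope ρ·σ_Y/σ_X and passes through (μ_X, μ_Y).
E[Y | X=7.4] = -6.6 + (0.74)·(2.6/5.8)·(7.4 − (0.8)) = -6.6 + (0.33172)·(6.6) = -4.4106.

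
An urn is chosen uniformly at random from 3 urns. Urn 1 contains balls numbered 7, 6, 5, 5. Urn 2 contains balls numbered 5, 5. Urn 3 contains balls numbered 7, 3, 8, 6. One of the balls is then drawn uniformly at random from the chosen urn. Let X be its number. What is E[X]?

E[X | urn 1] = (7+6+5+5)/4 = 23/4.
E[X | urn 2] = (5+5)/2 = 5.
E[X | urn 3] = (7+3+8+6)/4 = 6.
E[X] = (1/3)·(23/4) + (1/3)·(5) + (1/3)·(6) = 67/12.

67/12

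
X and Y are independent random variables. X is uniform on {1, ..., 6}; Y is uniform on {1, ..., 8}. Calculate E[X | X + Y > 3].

P(X + Y > 3) = 15/16.
Summing X·P(x,y) over outcomes with X + Y > 3 gives 41/12.
E[X | X + Y > 3] = (41/12) / (15/16) = 164/45.

164/45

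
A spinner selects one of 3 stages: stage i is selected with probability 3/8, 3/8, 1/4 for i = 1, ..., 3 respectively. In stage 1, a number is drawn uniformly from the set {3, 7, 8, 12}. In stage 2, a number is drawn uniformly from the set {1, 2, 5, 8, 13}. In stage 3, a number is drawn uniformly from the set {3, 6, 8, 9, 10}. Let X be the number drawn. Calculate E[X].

E[X | stage 1] = (3+7+8+12)/4 = 15/2.
E[X | stage 2] = (1+2+5+8+13)/5 = 29/5.
E[X | stage 3] = (3+6+8+9+10)/5 = 36/5.
E[X] = (3/8)·(15/2) + (3/8)·(29/5) + (1/4)·(36/5) = 543/80.

543/80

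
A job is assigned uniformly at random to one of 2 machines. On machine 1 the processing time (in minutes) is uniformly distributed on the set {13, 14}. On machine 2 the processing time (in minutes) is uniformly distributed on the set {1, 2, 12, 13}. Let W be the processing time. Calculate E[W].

E[W | machine 1] = (13+14)/2 = 27/2.
E[W | machine 2] = (1+2+12+13)/4 = 7.
By the law of total expectation,
E[W] = (1/2)·(27/2) + (1/2)·(7) = 41/4.

41/4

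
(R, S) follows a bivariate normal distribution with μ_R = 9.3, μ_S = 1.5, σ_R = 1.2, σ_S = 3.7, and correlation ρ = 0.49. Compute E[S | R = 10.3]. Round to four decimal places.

3.0108

For a bivariate normal, E[S | R=x] = μ_S + ρ·(σ_S/σ_R)·(x − μ_R).
E[S | R=10.3] = 1.5 + (0.49)·(3.7/1.2)·(10.3 − (9.3)) = 1.5 + (1.5108)·(1) = 3.0108.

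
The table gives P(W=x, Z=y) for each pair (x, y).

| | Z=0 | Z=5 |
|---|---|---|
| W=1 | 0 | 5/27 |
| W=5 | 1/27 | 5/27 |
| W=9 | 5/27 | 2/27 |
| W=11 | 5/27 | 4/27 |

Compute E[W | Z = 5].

23/4

P(Z = 5) = 16/27.
Σ W·P over the event = 1·(5/27) + 5·(5/27) + 9·(2/27) + 11·(4/27) = 92/27.
E[W | Z = 5] = (92/27) / (16/27) = 23/4.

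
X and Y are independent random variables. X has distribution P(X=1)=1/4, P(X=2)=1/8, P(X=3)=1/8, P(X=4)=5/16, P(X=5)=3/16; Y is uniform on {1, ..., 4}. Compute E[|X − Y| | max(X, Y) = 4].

P(max(X, Y) = 4) = 7/16.
Summing |X−Y|·P(x,y) over outcomes with max(X, Y) = 4 gives 3/4.
E[|X − Y| | max(X, Y) = 4] = (3/4) / (7/16) = 12/7.

12/7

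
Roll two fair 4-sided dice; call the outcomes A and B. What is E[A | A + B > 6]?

11/3

P(A + B > 6) = 3/16.
Summing A·P(x,y) over outcomes with A + B > 6 gives 11/16.
E[A | A + B > 6] = (11/16) / (3/16) = 11/3.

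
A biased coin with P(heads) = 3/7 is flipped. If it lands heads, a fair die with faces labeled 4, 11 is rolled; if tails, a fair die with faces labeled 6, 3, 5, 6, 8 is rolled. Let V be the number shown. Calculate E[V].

E[V | heads] = (4+11)/2 = 15/2.
E[V | tails] = (6+3+5+6+8)/5 = 28/5.
E[V] = (3/7)·(15/2) + (4/7)·(28/5) = 449/70.

449/70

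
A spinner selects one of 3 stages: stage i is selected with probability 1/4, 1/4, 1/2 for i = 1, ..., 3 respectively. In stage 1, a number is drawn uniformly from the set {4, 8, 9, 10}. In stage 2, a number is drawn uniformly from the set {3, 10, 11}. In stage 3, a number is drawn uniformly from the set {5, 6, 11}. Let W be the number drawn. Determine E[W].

E[W | stage 1] = (4+8+9+10)/4 = 31/4.
E[W | stage 2] = (3+10+11)/3 = 8.
E[W | stage 3] = (5+6+11)/3 = 22/3.
By the law of total expectation,
E[W] = (1/4)·(31/4) + (1/4)·(8) + (1/2)·(22/3) = 365/48.

365/48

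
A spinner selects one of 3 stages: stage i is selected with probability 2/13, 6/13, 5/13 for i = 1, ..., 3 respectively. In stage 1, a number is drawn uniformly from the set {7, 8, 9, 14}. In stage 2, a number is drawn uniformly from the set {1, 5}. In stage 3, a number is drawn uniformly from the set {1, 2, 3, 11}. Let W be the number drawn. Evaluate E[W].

E[W | stage 1] = (7+8+9+14)/4 = 19/2.
E[W | stage 2] = (1+5)/2 = 3.
E[W | stage 3] = (1+2+3+11)/4 = 17/4.
E[W] = (2/13)·(19/2) + (6/13)·(3) + (5/13)·(17/4) = 233/52.

233/52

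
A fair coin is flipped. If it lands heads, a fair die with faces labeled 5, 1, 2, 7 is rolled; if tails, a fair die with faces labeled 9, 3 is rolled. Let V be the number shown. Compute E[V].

39/8

E[V | heads] = (5+1+2+7)/4 = 15/4.
E[V | tails] = (9+3)/2 = 6.
E[V] = (1/2)·(15/4) + (1/2)·(6) = 39/8.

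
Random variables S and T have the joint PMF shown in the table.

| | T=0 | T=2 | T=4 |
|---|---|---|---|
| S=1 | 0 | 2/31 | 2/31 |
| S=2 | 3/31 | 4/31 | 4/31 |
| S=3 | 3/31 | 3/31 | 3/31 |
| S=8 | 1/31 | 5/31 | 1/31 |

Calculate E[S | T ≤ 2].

P(T ≤ 2) = 21/31.
Σ S·P over the event = 1·(2/31) + 2·(3/31) + 2·(4/31) + 3·(3/31) + 3·(3/31) + 8·(1/31) + 8·(5/31) = 82/31.
E[S | T ≤ 2] = (82/31) / (21/31) = 82/21.

82/21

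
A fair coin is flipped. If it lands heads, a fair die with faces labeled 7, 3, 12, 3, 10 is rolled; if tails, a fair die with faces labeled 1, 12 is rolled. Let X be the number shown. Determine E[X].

27/4

E[X | heads] = (7+3+12+3+10)/5 = 7.
E[X | tails] = (1+12)/2 = 13/2.
E[X] = (1/2)·(7) + (1/2)·(13/2) = 27/4.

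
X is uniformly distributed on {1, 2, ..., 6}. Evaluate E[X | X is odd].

Given X is odd, X is equally likely to be any of {1, 3, 5}.
E[X | X is odd] = (1 + 3 + 5) / 3 = 3.

3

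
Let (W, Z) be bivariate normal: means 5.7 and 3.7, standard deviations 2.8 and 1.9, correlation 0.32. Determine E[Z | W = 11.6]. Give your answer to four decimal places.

4.9811

For a bivariate normal, E[Z | W=x] = μ_Z + ρ·(σ_Z/σ_W)·(x − μ_W).
E[Z | W=11.6] = 3.7 + (0.32)·(1.9/2.8)·(11.6 − (5.7)) = 3.7 + (0.21714)·(5.9) = 4.9811.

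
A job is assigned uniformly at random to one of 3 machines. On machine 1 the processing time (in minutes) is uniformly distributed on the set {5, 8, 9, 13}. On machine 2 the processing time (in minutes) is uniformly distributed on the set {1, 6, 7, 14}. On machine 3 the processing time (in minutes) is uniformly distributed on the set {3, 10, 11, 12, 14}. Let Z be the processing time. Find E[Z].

103/12

E[Z | machine 1] = (5+8+9+13)/4 = 35/4.
E[Z | machine 2] = (1+6+7+14)/4 = 7.
E[Z | machine 3] = (3+10+11+12+14)/5 = 10.
By the law of total expectation,
E[Z] = (1/3)·(35/4) + (1/3)·(7) + (1/3)·(10) = 103/12.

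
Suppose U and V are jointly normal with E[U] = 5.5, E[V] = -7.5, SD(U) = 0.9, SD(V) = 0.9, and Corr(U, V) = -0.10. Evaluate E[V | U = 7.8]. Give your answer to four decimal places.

-7.7300

The regression of V on U has slope ρ·σ_V/σ_U and passes through (μ_U, μ_V).
E[V | U=7.8] = -7.5 + (-0.10)·(0.9/0.9)·(7.8 − (5.5)) = -7.5 + (-0.1)·(2.3) = -7.7300.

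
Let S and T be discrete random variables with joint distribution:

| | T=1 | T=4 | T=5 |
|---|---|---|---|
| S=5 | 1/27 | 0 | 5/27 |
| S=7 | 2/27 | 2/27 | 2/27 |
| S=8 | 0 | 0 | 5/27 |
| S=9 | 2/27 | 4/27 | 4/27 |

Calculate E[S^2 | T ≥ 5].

867/16

P(T ≥ 5) = 16/27.
Σ S^2·P over the event = 25·(5/27) + 49·(2/27) + 64·(5/27) + 81·(4/27) = 289/9.
E[S^2 | T ≥ 5] = (289/9) / (16/27) = 867/16.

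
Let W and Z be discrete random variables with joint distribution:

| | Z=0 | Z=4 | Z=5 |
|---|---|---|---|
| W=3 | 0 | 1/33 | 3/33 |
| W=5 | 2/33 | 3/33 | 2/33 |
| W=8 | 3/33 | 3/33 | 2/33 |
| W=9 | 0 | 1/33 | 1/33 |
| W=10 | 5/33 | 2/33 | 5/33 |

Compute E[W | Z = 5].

94/13

P(Z = 5) = 13/33.
Σ W·P over the event = 3·(3/33) + 5·(2/33) + 8·(2/33) + 9·(1/33) + 10·(5/33) = 94/33.
E[W | Z = 5] = (94/33) / (13/33) = 94/13.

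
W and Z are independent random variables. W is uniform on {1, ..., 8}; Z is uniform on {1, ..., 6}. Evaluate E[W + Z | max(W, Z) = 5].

P(max(W, Z) = 5) = 3/16.
Summing (W+Z)·P(x,y) over outcomes with max(W, Z) = 5 gives 35/24.
E[W + Z | max(W, Z) = 5] = (35/24) / (3/16) = 70/9.

70/9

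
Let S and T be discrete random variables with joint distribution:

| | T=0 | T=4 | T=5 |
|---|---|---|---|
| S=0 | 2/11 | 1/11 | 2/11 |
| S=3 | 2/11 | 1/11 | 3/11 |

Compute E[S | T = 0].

P(T = 0) = 4/11.
Σ S·P over the event = 0·(2/11) + 3·(2/11) = 6/11.
E[S | T = 0] = (6/11) / (4/11) = 3/2.

3/2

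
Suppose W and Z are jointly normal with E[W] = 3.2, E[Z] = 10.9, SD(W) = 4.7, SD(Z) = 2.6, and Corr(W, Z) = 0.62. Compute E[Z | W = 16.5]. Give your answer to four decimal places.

15.4616

The regression of Z on W has slope ρ·σ_Z/σ_W and passes through (μ_W, μ_Z).
E[Z | W=16.5] = 10.9 + (0.62)·(2.6/4.7)·(16.5 − (3.2)) = 10.9 + (0.34298)·(13.3) = 15.4616.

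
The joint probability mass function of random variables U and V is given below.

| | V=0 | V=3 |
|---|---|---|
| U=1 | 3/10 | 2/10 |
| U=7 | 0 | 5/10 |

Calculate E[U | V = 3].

37/7

P(V = 3) = 7/10.
Σ U·P over the event = 1·(2/10) + 7·(5/10) = 37/10.
E[U | V = 3] = (37/10) / (7/10) = 37/7.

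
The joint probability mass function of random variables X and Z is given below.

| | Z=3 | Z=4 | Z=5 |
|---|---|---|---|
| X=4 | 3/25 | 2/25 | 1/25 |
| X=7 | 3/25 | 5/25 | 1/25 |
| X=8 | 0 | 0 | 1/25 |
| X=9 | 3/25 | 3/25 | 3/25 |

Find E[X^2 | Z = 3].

146/3

P(Z = 3) = 9/25.
Σ X^2·P over the event = 16·(3/25) + 49·(3/25) + 81·(3/25) = 438/25.
E[X^2 | Z = 3] = (438/25) / (9/25) = 146/3.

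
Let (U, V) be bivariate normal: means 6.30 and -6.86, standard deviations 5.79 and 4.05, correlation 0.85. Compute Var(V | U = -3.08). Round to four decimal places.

4.5517

The conditional variance in a bivariate normal is σ_V²(1 − ρ²), independent of x.
Var(V | U=-3.08) = (4.05)²·(1 − (0.85)²) = 16.4025·0.2775 = 4.5517.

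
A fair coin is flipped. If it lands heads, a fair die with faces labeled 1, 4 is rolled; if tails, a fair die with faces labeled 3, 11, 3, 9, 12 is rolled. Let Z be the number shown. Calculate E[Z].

101/20

E[Z | heads] = (1+4)/2 = 5/2.
E[Z | tails] = (3+11+3+9+12)/5 = 38/5.
E[Z] = (1/2)·(5/2) + (1/2)·(38/5) = 101/20.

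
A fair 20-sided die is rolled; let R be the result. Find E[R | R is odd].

10

Given R is odd, R is equally likely to be any of {1, 3, 5, 7, 9, 11, 13, 15, 17, 19}.
E[R | R is odd] = (1 + 3 + 5 + 7 + 9 + 11 + 13 + 15 + 17 + 19) / 10 = 10.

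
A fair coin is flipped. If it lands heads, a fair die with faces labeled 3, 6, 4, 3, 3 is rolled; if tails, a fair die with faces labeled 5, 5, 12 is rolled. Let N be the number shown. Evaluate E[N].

E[N | heads] = (3+6+4+3+3)/5 = 19/5.
E[N | tails] = (5+5+12)/3 = 22/3.
By the law of total expectation,
E[N] = (1/2)·(19/5) + (1/2)·(22/3) = 167/30.

167/30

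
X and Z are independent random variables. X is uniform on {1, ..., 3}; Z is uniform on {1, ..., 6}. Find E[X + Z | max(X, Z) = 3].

24/5

Outcomes with max(X, Z) = 3: (1,3), (2,3), (3,1), (3,2), (3,3), each with probability 1/18.
E[X + Z | max(X, Z) = 3] = (4 + 5 + 4 + 5 + 6) / 5 = 24/5.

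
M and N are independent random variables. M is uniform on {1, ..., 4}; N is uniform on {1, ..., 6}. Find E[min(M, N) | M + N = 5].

Outcomes with M + N = 5: (1,4), (2,3), (3,2), (4,1), each with probability 1/24.
E[min(M, N) | M + N = 5] = (1 + 2 + 2 + 1) / 4 = 3/2.

3/2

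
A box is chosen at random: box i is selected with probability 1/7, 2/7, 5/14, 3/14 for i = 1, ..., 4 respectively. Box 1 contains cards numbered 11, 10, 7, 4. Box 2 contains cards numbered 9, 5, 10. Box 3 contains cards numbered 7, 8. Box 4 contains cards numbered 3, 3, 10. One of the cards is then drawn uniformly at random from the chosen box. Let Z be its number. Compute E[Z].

E[Z | box 1] = (11+10+7+4)/4 = 8.
E[Z | box 2] = (9+5+10)/3 = 8.
E[Z | box 3] = (7+8)/2 = 15/2.
E[Z | box 4] = (3+3+10)/3 = 16/3.
By the law of total expectation,
E[Z] = (1/7)·(8) + (2/7)·(8) + (5/14)·(15/2) + (3/14)·(16/3) = 29/4.

29/4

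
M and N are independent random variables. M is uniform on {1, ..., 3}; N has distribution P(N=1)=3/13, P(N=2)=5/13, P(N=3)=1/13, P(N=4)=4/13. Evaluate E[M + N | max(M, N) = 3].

P(max(M, N) = 3) = 11/39.
Summing (M+N)·P(x,y) over outcomes with max(M, N) = 3 gives 4/3.
E[M + N | max(M, N) = 3] = (4/3) / (11/39) = 52/11.

52/11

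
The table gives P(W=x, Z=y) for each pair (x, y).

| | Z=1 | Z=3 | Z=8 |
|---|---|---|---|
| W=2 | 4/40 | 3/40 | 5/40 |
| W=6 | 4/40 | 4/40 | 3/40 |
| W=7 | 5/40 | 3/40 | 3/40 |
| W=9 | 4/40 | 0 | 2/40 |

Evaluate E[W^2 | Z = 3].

P(Z = 3) = 1/4.
Σ W^2·P over the event = 4·(3/40) + 36·(4/40) + 49·(3/40) = 303/40.
E[W^2 | Z = 3] = (303/40) / (1/4) = 303/10.

303/10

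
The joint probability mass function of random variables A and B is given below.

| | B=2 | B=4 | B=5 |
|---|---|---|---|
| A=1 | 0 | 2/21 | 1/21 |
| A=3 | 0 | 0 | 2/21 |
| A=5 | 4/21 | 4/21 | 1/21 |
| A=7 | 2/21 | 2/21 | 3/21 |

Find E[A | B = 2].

17/3

P(B = 2) = 2/7.
Σ A·P over the event = 5·(4/21) + 7·(2/21) = 34/21.
E[A | B = 2] = (34/21) / (2/7) = 17/3.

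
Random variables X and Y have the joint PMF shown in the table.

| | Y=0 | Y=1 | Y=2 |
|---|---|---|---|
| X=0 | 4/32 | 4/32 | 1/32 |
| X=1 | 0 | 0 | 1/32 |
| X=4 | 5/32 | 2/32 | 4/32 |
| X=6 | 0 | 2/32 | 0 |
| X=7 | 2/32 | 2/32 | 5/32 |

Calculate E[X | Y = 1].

P(Y = 1) = 5/16.
Σ X·P over the event = 0·(4/32) + 4·(2/32) + 6·(2/32) + 7·(2/32) = 17/16.
E[X | Y = 1] = (17/16) / (5/16) = 17/5.

17/5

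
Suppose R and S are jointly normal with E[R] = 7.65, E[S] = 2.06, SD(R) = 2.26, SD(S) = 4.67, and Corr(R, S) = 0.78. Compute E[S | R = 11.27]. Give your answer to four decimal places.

The regression of S on R has slope ρ·σ_S/σ_R and passes through (μ_R, μ_S).
E[S | R=11.27] = 2.06 + (0.78)·(4.67/2.26)·(11.27 − (7.65)) = 2.06 + (1.61177)·(3.62) = 7.8946.

7.8946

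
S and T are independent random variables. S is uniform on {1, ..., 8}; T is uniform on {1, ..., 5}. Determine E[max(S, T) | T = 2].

37/8

Outcomes with T = 2: (1,2), (2,2), (3,2), (4,2), (5,2), (6,2), (7,2), (8,2), each with probability 1/40.
E[max(S, T) | T = 2] = (2 + 2 + 3 + 4 + 5 + 6 + 7 + 8) / 8 = 37/8.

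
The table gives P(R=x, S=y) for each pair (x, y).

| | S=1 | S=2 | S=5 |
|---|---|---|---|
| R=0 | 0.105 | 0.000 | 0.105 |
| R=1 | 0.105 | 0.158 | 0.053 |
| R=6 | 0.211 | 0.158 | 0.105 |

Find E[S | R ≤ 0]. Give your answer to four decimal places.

3.0000

P(R ≤ 0) = 0.210.
Σ S·P over the event = 1·(0.105) + 5·(0.105) = 0.630.
E[S | R ≤ 0] = (0.630) / (0.210) = 3.0000.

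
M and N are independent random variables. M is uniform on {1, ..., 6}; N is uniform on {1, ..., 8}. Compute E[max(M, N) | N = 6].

6

Outcomes with N = 6: (1,6), (2,6), (3,6), (4,6), (5,6), (6,6), each with probability 1/48.
E[max(M, N) | N = 6] = (6 + 6 + 6 + 6 + 6 + 6) / 6 = 6.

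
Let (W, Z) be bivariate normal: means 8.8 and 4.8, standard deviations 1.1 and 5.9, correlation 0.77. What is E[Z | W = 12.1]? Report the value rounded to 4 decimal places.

For a bivariate normal, E[Z | W=x] = μ_Z + ρ·(σ_Z/σ_W)·(x − μ_W).
E[Z | W=12.1] = 4.8 + (0.77)·(5.9/1.1)·(12.1 − (8.8)) = 4.8 + (4.13)·(3.3) = 18.4290.

18.4290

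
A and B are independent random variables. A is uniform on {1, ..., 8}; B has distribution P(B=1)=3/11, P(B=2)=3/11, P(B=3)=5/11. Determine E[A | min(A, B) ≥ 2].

P(min(A, B) ≥ 2) = 7/11.
Summing A·P(x,y) over outcomes with min(A, B) ≥ 2 gives 35/11.
E[A | min(A, B) ≥ 2] = (35/11) / (7/11) = 5.

5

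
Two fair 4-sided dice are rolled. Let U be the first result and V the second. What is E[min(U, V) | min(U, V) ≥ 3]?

Outcomes with min(U, V) ≥ 3: (3,3), (3,4), (4,3), (4,4), each with probability 1/16.
E[min(U, V) | min(U, V) ≥ 3] = (3 + 3 + 3 + 4) / 4 = 13/4.

13/4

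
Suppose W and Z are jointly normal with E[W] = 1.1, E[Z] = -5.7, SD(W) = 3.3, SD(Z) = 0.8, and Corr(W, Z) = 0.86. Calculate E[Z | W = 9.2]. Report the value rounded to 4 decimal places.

E[Z | W=x] = μ_Z + ρ(σ_Z/σ_W)(x − μ_W) for jointly normal variables.
E[Z | W=9.2] = -5.7 + (0.86)·(0.8/3.3)·(9.2 − (1.1)) = -5.7 + (0.20848)·(8.1) = -4.0113.

-4.0113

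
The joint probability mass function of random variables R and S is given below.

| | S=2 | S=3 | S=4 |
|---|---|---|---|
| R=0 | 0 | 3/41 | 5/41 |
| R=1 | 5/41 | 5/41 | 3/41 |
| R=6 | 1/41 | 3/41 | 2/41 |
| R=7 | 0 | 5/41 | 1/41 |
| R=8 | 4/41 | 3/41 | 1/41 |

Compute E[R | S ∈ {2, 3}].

P(S ∈ {2, 3}) = 29/41.
Σ R·P over the event = 0·(3/41) + 1·(5/41) + 1·(5/41) + 6·(1/41) + 6·(3/41) + 7·(5/41) + 8·(4/41) + 8·(3/41) = 125/41.
E[R | S ∈ {2, 3}] = (125/41) / (29/41) = 125/29.

125/29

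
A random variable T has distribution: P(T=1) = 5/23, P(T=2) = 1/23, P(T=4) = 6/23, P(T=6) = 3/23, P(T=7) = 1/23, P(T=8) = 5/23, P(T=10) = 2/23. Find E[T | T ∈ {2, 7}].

9/2

P(T ∈ {2, 7}) = 2/23.
Σ over the event: 2·1/23 + 7·1/23 = 9/23.
E[T | T ∈ {2, 7}] = (9/23) / (2/23) = 9/2.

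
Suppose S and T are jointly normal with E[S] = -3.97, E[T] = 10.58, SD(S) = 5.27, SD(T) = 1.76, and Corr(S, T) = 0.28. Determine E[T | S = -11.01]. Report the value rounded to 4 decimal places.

E[T | S=x] = μ_T + ρ(σ_T/σ_S)(x − μ_S) for jointly normal variables.
E[T | S=-11.01] = 10.58 + (0.28)·(1.76/5.27)·(-11.01 − (-3.97)) = 10.58 + (0.09351)·(-7.04) = 9.9217.

9.9217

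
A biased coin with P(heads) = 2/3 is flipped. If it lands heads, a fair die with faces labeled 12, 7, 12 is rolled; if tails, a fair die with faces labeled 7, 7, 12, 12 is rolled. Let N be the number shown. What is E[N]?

E[N | heads] = (12+7+12)/3 = 31/3.
E[N | tails] = (7+7+12+12)/4 = 19/2.
By the law of total expectation,
E[N] = (2/3)·(31/3) + (1/3)·(19/2) = 181/18.

181/18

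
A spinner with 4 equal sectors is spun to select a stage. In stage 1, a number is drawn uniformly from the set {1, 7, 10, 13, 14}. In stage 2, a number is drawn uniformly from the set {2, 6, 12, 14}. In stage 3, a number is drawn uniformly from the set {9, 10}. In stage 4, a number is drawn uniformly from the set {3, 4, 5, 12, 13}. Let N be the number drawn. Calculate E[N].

E[N | stage 1] = (1+7+10+13+14)/5 = 9.
E[N | stage 2] = (2+6+12+14)/4 = 17/2.
E[N | stage 3] = (9+10)/2 = 19/2.
E[N | stage 4] = (3+4+5+12+13)/5 = 37/5.
E[N] = (1/4)·(9) + (1/4)·(17/2) + (1/4)·(19/2) + (1/4)·(37/5) = 43/5.

43/5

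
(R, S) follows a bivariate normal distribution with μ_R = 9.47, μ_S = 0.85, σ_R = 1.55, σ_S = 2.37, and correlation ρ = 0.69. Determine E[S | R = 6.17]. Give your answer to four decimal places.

-2.6316

The regression of S on R has slope ρ·σ_S/σ_R and passes through (μ_R, μ_S).
E[S | R=6.17] = 0.85 + (0.69)·(2.37/1.55)·(6.17 − (9.47)) = 0.85 + (1.05503)·(-3.3) = -2.6316.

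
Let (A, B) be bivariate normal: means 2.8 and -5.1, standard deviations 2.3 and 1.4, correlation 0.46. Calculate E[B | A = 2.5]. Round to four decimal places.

The regression of B on A has slope ρ·σ_B/σ_A and passes through (μ_A, μ_B).
E[B | A=2.5] = -5.1 + (0.46)·(1.4/2.3)·(2.5 − (2.8)) = -5.1 + (0.28)·(-0.3) = -5.1840.

-5.1840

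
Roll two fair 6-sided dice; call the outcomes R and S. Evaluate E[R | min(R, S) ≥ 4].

Outcomes with min(R, S) ≥ 4: (4,4), (4,5), (4,6), (5,4), (5,5), (5,6), (6,4), (6,5), (6,6), each with probability 1/36.
E[R | min(R, S) ≥ 4] = (4 + 4 + 4 + 5 + 5 + 5 + 6 + 6 + 6) / 9 = 5.

5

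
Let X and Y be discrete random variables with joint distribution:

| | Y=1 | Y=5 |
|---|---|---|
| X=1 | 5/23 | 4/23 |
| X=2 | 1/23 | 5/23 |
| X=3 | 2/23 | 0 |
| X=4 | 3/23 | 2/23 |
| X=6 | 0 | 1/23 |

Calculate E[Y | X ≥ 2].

P(X ≥ 2) = 14/23.
Σ Y·P over the event = 1·(1/23) + 5·(5/23) + 1·(2/23) + 1·(3/23) + 5·(2/23) + 5·(1/23) = 2.
E[Y | X ≥ 2] = (2) / (14/23) = 23/7.

23/7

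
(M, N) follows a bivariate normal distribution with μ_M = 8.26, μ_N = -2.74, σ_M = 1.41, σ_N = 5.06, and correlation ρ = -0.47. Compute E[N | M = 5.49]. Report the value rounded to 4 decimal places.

For a bivariate normal, E[N | M=x] = μ_N + ρ·(σ_N/σ_M)·(x − μ_M).
E[N | M=5.49] = -2.74 + (-0.47)·(5.06/1.41)·(5.49 − (8.26)) = -2.74 + (-1.68667)·(-2.77) = 1.9321.

1.9321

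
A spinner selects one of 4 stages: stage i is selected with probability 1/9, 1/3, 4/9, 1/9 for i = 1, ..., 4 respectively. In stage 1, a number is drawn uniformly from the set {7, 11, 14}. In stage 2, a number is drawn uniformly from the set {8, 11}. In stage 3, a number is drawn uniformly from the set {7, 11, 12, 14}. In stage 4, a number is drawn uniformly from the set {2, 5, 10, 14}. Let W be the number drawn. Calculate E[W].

E[W | stage 1] = (7+11+14)/3 = 32/3.
E[W | stage 2] = (8+11)/2 = 19/2.
E[W | stage 3] = (7+11+12+14)/4 = 11.
E[W | stage 4] = (2+5+10+14)/4 = 31/4.
By the law of total expectation,
E[W] = (1/9)·(32/3) + (1/3)·(19/2) + (4/9)·(11) + (1/9)·(31/4) = 1091/108.

1091/108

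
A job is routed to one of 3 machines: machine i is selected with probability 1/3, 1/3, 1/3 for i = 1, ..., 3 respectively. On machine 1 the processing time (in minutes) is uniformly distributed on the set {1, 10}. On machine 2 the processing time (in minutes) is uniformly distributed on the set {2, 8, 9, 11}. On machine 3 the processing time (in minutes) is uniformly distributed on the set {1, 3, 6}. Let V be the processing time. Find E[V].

49/9

E[V | machine 1] = (1+10)/2 = 11/2.
E[V | machine 2] = (2+8+9+11)/4 = 15/2.
E[V | machine 3] = (1+3+6)/3 = 10/3.
By the law of total expectation,
E[V] = (1/3)·(11/2) + (1/3)·(15/2) + (1/3)·(10/3) = 49/9.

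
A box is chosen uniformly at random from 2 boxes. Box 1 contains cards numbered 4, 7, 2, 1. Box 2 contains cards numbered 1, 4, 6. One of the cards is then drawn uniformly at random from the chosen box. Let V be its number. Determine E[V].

E[V | box 1] = (4+7+2+1)/4 = 7/2.
E[V | box 2] = (1+4+6)/3 = 11/3.
By the law of total expectation,
E[V] = (1/2)·(7/2) + (1/2)·(11/3) = 43/12.

43/12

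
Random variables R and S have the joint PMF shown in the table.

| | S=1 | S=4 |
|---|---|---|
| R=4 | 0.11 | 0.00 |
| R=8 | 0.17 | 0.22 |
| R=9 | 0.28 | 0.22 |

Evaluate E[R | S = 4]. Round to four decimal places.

8.5000

P(S = 4) = 0.44.
Σ R·P over the event = 8·(0.22) + 9·(0.22) = 3.74.
E[R | S = 4] = (3.74) / (0.44) = 8.5000.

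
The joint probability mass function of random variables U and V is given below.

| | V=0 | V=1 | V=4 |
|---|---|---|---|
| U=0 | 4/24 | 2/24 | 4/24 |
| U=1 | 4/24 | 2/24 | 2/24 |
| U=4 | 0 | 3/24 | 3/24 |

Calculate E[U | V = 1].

P(V = 1) = 7/24.
Σ U·P over the event = 0·(2/24) + 1·(2/24) + 4·(3/24) = 7/12.
E[U | V = 1] = (7/12) / (7/24) = 2.

2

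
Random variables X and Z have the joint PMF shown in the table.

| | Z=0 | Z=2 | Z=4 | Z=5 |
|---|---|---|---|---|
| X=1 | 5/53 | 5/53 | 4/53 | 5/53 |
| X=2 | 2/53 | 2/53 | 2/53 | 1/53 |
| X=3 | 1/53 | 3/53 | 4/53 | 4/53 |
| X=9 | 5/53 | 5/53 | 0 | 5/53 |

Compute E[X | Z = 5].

64/15

P(Z = 5) = 15/53.
Summing X·P(X=x,Z=y) over the conditioning event gives 64/53.
E[X | Z = 5] = (64/53) / (15/53) = 64/15.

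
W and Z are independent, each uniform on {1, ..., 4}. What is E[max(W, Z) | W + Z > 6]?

Outcomes with W + Z > 6: (3,4), (4,3), (4,4), each with probability 1/16.
E[max(W, Z) | W + Z > 6] = (4 + 4 + 4) / 3 = 4.

4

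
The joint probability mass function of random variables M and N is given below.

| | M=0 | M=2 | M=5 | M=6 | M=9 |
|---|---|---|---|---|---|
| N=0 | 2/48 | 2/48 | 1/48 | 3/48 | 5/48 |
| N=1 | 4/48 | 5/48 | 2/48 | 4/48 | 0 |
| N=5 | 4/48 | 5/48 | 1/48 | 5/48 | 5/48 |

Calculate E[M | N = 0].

72/13

P(N = 0) = 13/48.
Σ M·P over the event = 0·(2/48) + 2·(2/48) + 5·(1/48) + 6·(3/48) + 9·(5/48) = 3/2.
E[M | N = 0] = (3/2) / (13/48) = 72/13.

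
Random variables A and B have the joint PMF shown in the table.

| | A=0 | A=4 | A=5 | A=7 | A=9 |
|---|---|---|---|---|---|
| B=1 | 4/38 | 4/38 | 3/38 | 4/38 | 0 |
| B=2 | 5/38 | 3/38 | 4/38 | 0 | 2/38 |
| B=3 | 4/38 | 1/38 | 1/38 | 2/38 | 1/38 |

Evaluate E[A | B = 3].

P(B = 3) = 9/38.
Σ A·P over the event = 0·(4/38) + 4·(1/38) + 5·(1/38) + 7·(2/38) + 9·(1/38) = 16/19.
E[A | B = 3] = (16/19) / (9/38) = 32/9.

32/9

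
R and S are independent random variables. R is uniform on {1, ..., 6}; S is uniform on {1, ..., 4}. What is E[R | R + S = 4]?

2

Outcomes with R + S = 4: (1,3), (2,2), (3,1), each with probability 1/24.
E[R | R + S = 4] = (1 + 2 + 3) / 3 = 2.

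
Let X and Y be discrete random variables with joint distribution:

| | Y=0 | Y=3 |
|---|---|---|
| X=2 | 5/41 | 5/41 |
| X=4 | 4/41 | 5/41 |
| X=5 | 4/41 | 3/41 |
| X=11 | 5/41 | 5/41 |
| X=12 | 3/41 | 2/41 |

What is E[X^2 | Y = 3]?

P(Y = 3) = 20/41.
Σ X^2·P over the event = 4·(5/41) + 16·(5/41) + 25·(3/41) + 121·(5/41) + 144·(2/41) = 1068/41.
E[X^2 | Y = 3] = (1068/41) / (20/41) = 267/5.

267/5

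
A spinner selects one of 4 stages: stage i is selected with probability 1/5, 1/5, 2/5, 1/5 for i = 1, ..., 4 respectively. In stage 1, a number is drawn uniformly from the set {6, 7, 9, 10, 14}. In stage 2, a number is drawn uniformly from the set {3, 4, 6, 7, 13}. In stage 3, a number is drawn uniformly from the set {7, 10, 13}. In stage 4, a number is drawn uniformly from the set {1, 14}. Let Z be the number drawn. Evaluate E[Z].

433/50

E[Z | stage 1] = (6+7+9+10+14)/5 = 46/5.
E[Z | stage 2] = (3+4+6+7+13)/5 = 33/5.
E[Z | stage 3] = (7+10+13)/3 = 10.
E[Z | stage 4] = (1+14)/2 = 15/2.
By the law of total expectation,
E[Z] = (1/5)·(46/5) + (1/5)·(33/5) + (2/5)·(10) + (1/5)·(15/2) = 433/50.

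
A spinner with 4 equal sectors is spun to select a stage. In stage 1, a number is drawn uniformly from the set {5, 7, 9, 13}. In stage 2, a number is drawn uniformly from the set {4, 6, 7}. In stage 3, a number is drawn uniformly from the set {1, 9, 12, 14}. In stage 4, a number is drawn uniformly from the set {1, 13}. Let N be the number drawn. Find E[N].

E[N | stage 1] = (5+7+9+13)/4 = 17/2.
E[N | stage 2] = (4+6+7)/3 = 17/3.
E[N | stage 3] = (1+9+12+14)/4 = 9.
E[N | stage 4] = (1+13)/2 = 7.
By the law of total expectation,
E[N] = (1/4)·(17/2) + (1/4)·(17/3) + (1/4)·(9) + (1/4)·(7) = 181/24.

181/24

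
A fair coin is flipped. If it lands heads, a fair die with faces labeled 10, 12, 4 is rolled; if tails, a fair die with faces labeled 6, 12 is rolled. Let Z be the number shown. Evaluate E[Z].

E[Z | heads] = (10+12+4)/3 = 26/3.
E[Z | tails] = (6+12)/2 = 9.
By the law of total expectation,
E[Z] = (1/2)·(26/3) + (1/2)·(9) = 53/6.

53/6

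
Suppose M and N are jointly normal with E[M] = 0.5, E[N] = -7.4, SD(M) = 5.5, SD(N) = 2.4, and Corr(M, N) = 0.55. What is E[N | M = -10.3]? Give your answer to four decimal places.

E[N | M=x] = μ_N + ρ(σ_N/σ_M)(x − μ_M) for jointly normal variables.
E[N | M=-10.3] = -7.4 + (0.55)·(2.4/5.5)·(-10.3 − (0.5)) = -7.4 + (0.24)·(-10.8) = -9.9920.

-9.9920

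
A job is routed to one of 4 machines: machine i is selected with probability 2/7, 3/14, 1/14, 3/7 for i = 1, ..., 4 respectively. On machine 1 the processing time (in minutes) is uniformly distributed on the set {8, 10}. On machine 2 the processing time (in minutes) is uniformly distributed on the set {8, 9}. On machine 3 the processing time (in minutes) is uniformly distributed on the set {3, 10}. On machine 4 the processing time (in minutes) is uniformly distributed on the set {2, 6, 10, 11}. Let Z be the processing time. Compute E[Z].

223/28

E[Z | machine 1] = (8+10)/2 = 9.
E[Z | machine 2] = (8+9)/2 = 17/2.
E[Z | machine 3] = (3+10)/2 = 13/2.
E[Z | machine 4] = (2+6+10+11)/4 = 29/4.
By the law of total expectation,
E[Z] = (2/7)·(9) + (3/14)·(17/2) + (1/14)·(13/2) + (3/7)·(29/4) = 223/28.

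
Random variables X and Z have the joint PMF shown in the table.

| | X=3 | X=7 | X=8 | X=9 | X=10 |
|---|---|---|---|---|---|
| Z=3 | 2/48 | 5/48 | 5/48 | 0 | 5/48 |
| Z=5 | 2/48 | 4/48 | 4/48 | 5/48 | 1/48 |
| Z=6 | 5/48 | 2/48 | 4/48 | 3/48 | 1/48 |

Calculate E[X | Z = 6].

P(Z = 6) = 5/16.
Σ X·P over the event = 3·(5/48) + 7·(2/48) + 8·(4/48) + 9·(3/48) + 10·(1/48) = 49/24.
E[X | Z = 6] = (49/24) / (5/16) = 98/15.

98/15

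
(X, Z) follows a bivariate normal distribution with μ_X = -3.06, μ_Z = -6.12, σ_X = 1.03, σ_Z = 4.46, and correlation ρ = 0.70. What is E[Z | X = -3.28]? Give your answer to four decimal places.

-6.7868

E[Z | X=x] = μ_Z + ρ(σ_Z/σ_X)(x − μ_X) for jointly normal variables.
E[Z | X=-3.28] = -6.12 + (0.70)·(4.46/1.03)·(-3.28 − (-3.06)) = -6.12 + (3.0311)·(-0.22) = -6.7868.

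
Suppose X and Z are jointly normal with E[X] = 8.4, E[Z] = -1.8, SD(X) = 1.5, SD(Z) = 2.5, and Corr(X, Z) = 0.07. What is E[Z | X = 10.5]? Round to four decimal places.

For a bivariate normal, E[Z | X=x] = μ_Z + ρ·(σ_Z/σ_X)·(x − μ_X).
E[Z | X=10.5] = -1.8 + (0.07)·(2.5/1.5)·(10.5 − (8.4)) = -1.8 + (0.11667)·(2.1) = -1.5550.

-1.5550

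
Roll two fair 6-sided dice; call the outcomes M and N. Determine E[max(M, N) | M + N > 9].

P(M + N > 9) = 1/6.
Summing max(M,N)·P(x,y) over outcomes with M + N > 9 gives 35/36.
E[max(M, N) | M + N > 9] = (35/36) / (1/6) = 35/6.

35/6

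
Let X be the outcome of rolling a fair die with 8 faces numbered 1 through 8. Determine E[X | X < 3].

3/2

Given X < 3, X is equally likely to be any of {1, 2}.
E[X | X < 3] = (1 + 2) / 2 = 3/2.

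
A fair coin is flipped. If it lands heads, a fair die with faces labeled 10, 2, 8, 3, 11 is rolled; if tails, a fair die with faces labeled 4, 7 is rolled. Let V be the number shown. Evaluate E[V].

123/20

E[V | heads] = (10+2+8+3+11)/5 = 34/5.
E[V | tails] = (4+7)/2 = 11/2.
By the law of total expectation,
E[V] = (1/2)·(34/5) + (1/2)·(11/2) = 123/20.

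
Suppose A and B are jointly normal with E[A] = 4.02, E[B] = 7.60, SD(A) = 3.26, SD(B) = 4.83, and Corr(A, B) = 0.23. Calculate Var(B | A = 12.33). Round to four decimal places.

22.0948

Var(B | A=x) = (1 − ρ²)·σ_B².
Var(B | A=12.33) = (4.83)²·(1 − (0.23)²) = 23.3289·0.9471 = 22.0948.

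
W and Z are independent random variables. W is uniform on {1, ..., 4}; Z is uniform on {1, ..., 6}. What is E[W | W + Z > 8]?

P(W + Z > 8) = 1/8.
Summing W·P(x,y) over outcomes with W + Z > 8 gives 11/24.
E[W | W + Z > 8] = (11/24) / (1/8) = 11/3.

11/3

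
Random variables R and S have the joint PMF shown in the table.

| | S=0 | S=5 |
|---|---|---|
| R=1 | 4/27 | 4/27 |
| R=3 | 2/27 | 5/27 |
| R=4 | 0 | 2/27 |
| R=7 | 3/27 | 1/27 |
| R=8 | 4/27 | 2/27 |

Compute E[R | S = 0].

63/13

P(S = 0) = 13/27.
Σ R·P over the event = 1·(4/27) + 3·(2/27) + 7·(3/27) + 8·(4/27) = 7/3.
E[R | S = 0] = (7/3) / (13/27) = 63/13.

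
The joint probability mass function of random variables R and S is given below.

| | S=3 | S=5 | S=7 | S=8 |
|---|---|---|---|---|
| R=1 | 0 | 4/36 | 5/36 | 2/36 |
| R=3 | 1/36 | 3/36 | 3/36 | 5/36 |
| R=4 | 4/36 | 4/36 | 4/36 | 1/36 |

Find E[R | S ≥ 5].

P(S ≥ 5) = 31/36.
Summing R·P(R=x,S=y) over the conditioning event gives 20/9.
E[R | S ≥ 5] = (20/9) / (31/36) = 80/31.

80/31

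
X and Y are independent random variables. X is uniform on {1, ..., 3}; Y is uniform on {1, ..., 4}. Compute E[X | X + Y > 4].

P(X + Y > 4) = 1/2.
Summing X·P(x,y) over outcomes with X + Y > 4 gives 7/6.
E[X | X + Y > 4] = (7/6) / (1/2) = 7/3.

7/3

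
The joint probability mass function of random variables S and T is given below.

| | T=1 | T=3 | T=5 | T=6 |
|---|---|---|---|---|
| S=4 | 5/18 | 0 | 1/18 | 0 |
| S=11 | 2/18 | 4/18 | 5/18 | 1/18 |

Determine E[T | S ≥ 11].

15/4

P(S ≥ 11) = 2/3.
Σ T·P over the event = 1·(2/18) + 3·(4/18) + 5·(5/18) + 6·(1/18) = 5/2.
E[T | S ≥ 11] = (5/2) / (2/3) = 15/4.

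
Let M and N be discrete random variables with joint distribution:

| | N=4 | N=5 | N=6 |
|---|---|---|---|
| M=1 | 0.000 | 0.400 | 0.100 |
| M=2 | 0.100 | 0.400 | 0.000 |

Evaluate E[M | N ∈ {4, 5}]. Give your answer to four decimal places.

P(N ∈ {4, 5}) = 0.900.
Σ M·P over the event = 1·(0.400) + 2·(0.100) + 2·(0.400) = 1.400.
E[M | N ∈ {4, 5}] = (1.400) / (0.900) = 1.5556.

1.5556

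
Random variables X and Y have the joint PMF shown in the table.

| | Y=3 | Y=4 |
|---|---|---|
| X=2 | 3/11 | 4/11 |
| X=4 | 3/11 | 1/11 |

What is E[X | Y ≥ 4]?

12/5

P(Y ≥ 4) = 5/11.
Σ X·P over the event = 2·(4/11) + 4·(1/11) = 12/11.
E[X | Y ≥ 4] = (12/11) / (5/11) = 12/5.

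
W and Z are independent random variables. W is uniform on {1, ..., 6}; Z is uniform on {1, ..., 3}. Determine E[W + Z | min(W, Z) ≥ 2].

13/2

Outcomes with min(W, Z) ≥ 2: (2,2), (2,3), (3,2), (3,3), (4,2), (4,3), (5,2), (5,3), (6,2), (6,3), each with probability 1/18.
E[W + Z | min(W, Z) ≥ 2] = (4 + 5 + 5 + 6 + 6 + 7 + 7 + 8 + 8 + 9) / 10 = 13/2.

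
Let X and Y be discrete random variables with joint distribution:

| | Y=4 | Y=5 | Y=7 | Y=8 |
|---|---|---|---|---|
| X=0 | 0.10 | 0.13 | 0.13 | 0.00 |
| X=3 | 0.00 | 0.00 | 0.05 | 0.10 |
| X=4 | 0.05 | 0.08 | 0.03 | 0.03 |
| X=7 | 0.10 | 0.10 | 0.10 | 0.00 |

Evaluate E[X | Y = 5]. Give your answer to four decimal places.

P(Y = 5) = 0.31.
Σ X·P over the event = 0·(0.13) + 4·(0.08) + 7·(0.10) = 1.02.
E[X | Y = 5] = (1.02) / (0.31) = 3.2903.

3.2903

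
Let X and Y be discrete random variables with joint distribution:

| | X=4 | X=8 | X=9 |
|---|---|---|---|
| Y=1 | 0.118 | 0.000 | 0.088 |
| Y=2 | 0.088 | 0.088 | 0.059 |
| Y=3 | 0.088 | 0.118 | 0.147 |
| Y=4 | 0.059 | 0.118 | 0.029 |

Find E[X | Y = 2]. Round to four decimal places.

P(Y = 2) = 0.235.
Σ X·P over the event = 4·(0.088) + 8·(0.088) + 9·(0.059) = 1.587.
E[X | Y = 2] = (1.587) / (0.235) = 6.7532.

6.7532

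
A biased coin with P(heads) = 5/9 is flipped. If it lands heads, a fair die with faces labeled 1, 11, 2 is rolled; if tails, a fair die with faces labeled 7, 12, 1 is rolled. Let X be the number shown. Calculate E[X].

50/9

E[X | heads] = (1+11+2)/3 = 14/3.
E[X | tails] = (7+12+1)/3 = 20/3.
E[X] = (5/9)·(14/3) + (4/9)·(20/3) = 50/9.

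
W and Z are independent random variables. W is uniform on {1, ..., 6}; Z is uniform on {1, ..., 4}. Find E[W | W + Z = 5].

Outcomes with W + Z = 5: (1,4), (2,3), (3,2), (4,1), each with probability 1/24.
E[W | W + Z = 5] = (1 + 2 + 3 + 4) / 4 = 5/2.

5/2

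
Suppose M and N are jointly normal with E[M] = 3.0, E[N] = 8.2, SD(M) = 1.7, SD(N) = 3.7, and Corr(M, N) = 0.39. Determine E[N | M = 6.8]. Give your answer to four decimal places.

11.4255

The regression of N on M has slope ρ·σ_N/σ_M and passes through (μ_M, μ_N).
E[N | M=6.8] = 8.2 + (0.39)·(3.7/1.7)·(6.8 − (3.0)) = 8.2 + (0.84882)·(3.8) = 11.4255.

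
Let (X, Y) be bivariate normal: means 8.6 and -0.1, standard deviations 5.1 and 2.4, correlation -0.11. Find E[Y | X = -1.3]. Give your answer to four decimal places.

For a bivariate normal, E[Y | X=x] = μ_Y + ρ·(σ_Y/σ_X)·(x − μ_X).
E[Y | X=-1.3] = -0.1 + (-0.11)·(2.4/5.1)·(-1.3 − (8.6)) = -0.1 + (-0.051765)·(-9.9) = 0.4125.

0.4125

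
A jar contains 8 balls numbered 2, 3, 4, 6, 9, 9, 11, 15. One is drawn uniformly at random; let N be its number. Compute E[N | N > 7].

P(N > 7) = 1/2.
Σ over the event: 9·1/4 + 11·1/8 + 15·1/8 = 11/2.
E[N | N > 7] = (11/2) / (1/2) = 11.

11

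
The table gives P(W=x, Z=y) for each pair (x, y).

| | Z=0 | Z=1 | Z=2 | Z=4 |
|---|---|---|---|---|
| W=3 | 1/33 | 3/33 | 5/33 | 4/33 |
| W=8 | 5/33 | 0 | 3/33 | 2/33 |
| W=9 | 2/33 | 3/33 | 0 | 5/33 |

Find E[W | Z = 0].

P(Z = 0) = 8/33.
Σ W·P over the event = 3·(1/33) + 8·(5/33) + 9·(2/33) = 61/33.
E[W | Z = 0] = (61/33) / (8/33) = 61/8.

61/8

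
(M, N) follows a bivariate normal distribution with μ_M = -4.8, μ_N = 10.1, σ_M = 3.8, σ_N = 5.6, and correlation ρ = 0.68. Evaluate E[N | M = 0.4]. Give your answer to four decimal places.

15.3109

E[N | M=x] = μ_N + ρ(σ_N/σ_M)(x − μ_M) for jointly normal variables.
E[N | M=0.4] = 10.1 + (0.68)·(5.6/3.8)·(0.4 − (-4.8)) = 10.1 + (1.0021)·(5.2) = 15.3109.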